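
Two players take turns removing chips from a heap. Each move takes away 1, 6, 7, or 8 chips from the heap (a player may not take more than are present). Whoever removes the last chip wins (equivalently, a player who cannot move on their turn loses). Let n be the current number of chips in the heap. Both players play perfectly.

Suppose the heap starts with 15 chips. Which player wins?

Positions with no move are L. A position that does have a move is losing for the player to move precisely when every available move leads to a winning position for the opponent. Fill in the labels:
n=0: no move → L
n=1: W (go to 0, an L position)
n=2: L (sole option 1(W) is W)
n=3: W (go to 2, an L position)
n=4: L (sole option 3(W) is W)
n=5: W (go to 4, an L position)
n=6: W (go to 0, an L position)
n=7: W (go to 0, an L position)
n=8: W (go to 2, an L position)
n=9: W (go to 2, an L position)
n=10: W (go to 4, an L position)
n=11: W (go to 4, an L position)
n=12: W (go to 4, an L position)
n=13: L (options 12(W), 7(W), 6(W), 5(W) are all W)
n=14: W (go to 13, an L position)
n=15: L (options 14(W), 9(W), 8(W), 7(W) are all W)
Every move from 15 reaches a W position, so the mover loses.

The second player wins.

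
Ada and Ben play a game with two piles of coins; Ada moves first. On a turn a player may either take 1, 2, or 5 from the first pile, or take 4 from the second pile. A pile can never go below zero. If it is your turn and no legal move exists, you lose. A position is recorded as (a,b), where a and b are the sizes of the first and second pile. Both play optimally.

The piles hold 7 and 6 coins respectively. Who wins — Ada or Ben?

Positions with no move are L. A position that does have a move is losing for the player to move precisely when every available move leads to a winning position for the opponent. Fill in the labels:
No move ever increases a pile, so every position that can arise here has a ≤ 7 and b ≤ 6; it is enough to label the cells with 0 ≤ a ≤ 7 and 0 ≤ b ≤ 6.
Every move lowers a or b (never raises either), so fill the grid row by row in increasing a, and left to right within a row: each cell's successors are then already labelled.
      b=0  b=1  b=2  b=3  b=4  b=5  b=6
a=0:    L    L    L    L    W    W    W
a=1:    W    W    W    W    L    L    L
a=2:    W    W    W    W    W    W    W
a=3:    L    L    L    L    W    W    W
a=4:    W    W    W    W    L    L    L
a=5:    W    W    W    W    W    W    W
a=6:    L    L    L    L    W    W    W
a=7:    W    W    W    W    L    L    L
Cells with no legal move (terminal, hence L): (0,0), (0,1), (0,2), (0,3).
The remaining L cells, each justified by listing all of its moves:
(1,4): L (options (0,4)(W), (1,0)(W) are all W)
(1,5): L (options (0,5)(W), (1,1)(W) are all W)
(1,6): L (options (0,6)(W), (1,2)(W) are all W)
(3,0): L (options (2,0)(W), (1,0)(W) are all W)
(3,1): L (options (2,1)(W), (1,1)(W) are all W)
(3,2): L (options (2,2)(W), (1,2)(W) are all W)
(3,3): L (options (2,3)(W), (1,3)(W) are all W)
(4,4): L (options (3,4)(W), (2,4)(W), (4,0)(W) are all W)
(4,5): L (options (3,5)(W), (2,5)(W), (4,1)(W) are all W)
(4,6): L (options (3,6)(W), (2,6)(W), (4,2)(W) are all W)
(6,0): L (options (5,0)(W), (4,0)(W), (1,0)(W) are all W)
(6,1): L (options (5,1)(W), (4,1)(W), (1,1)(W) are all W)
(6,2): L (options (5,2)(W), (4,2)(W), (1,2)(W) are all W)
(6,3): L (options (5,3)(W), (4,3)(W), (1,3)(W) are all W)
(7,4): L (options (6,4)(W), (5,4)(W), (2,4)(W), (7,0)(W) are all W)
(7,5): L (options (6,5)(W), (5,5)(W), (2,5)(W), (7,1)(W) are all W)
(7,6): L (options (6,6)(W), (5,6)(W), (2,6)(W), (7,2)(W) are all W)
Every other cell has at least one move into one of the L cells above, so it is W.
The starting position (7,6) is L: whatever Ada does, the opponent receives a W position.

Ben wins.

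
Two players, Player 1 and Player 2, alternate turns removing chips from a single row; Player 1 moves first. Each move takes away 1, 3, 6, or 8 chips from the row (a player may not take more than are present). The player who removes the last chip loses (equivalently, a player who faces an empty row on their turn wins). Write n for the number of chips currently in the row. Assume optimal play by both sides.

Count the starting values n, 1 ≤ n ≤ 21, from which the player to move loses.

8

Classify positions by backward induction: terminal positions (no move available) are W. From any other position, the mover wins iff some move reaches an L.
n=0: no move; the opponent has just taken the last chip and therefore loses → W
n=1: L (sole option 0(W) is W)
n=2: W (go to 1, an L position)
n=3: L (options 2(W), 0(W) are all W)
n=4: W (go to 3, an L position)
n=5: L (options 4(W), 2(W) are all W)
n=6: W (go to 5, an L position)
n=7: W (go to 1, an L position)
n=8: W (go to 5, an L position)
n=9: W (go to 3, an L position)
n=10: L (options 9(W), 7(W), 4(W), 2(W) are all W)
n=11: W (go to 10, an L position)
n=12: L (options 11(W), 9(W), 6(W), 4(W) are all W)
n=13: W (go to 12, an L position)
n=14: L (options 13(W), 11(W), 8(W), 6(W) are all W)
n=15: W (go to 14, an L position)
n=16: W (go to 10, an L position)
n=17: W (go to 14, an L position)
n=18: W (go to 12, an L position)
n=19: L (options 18(W), 16(W), 13(W), 11(W) are all W)
n=20: W (go to 19, an L position)
n=21: L (options 20(W), 18(W), 15(W), 13(W) are all W)
L entries with 1 ≤ n ≤ 21 (the range starts at n=1): n = 1, 3, 5, 10, 12, 14, 19, 21; that makes 8.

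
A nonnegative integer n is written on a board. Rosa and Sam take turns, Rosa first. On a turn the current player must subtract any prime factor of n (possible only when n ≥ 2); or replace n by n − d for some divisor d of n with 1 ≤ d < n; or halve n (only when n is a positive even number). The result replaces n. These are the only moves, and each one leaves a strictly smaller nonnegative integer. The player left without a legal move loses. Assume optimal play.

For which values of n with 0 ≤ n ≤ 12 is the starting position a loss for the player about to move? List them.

0, 1, 4, 9

Compute win/loss labels from the base case upward. A position with no move is L. Any other position is W if it can reach an L in one move, else L.
n=0: no move → L
n=1: no move → L
n=2: W (go to 0, an L position)
n=3: W (go to 0, an L position)
n=4: L (options 2(W), 3(W) are all W)
n=5: W (go to 0, an L position)
n=6: W (go to 4, an L position)
n=7: W (go to 0, an L position)
n=8: W (go to 4, an L position)
n=9: L (options 6(W), 8(W) are all W)
n=10: W (go to 9, an L position)
n=11: W (go to 0, an L position)
n=12: W (go to 9, an L position)
Reading off the rows marked L gives the requested list; there are 4 such values of n.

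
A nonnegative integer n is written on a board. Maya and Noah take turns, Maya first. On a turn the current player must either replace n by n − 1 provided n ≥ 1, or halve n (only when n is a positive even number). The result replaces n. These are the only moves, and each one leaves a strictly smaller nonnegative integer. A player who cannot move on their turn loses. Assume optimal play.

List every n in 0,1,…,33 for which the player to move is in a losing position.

Classify positions by backward induction: terminal positions (no move available) are L. From any other position, the mover wins iff some move reaches an L.
n=0: no move → L
n=1: →0(L), so W
n=2: →1(W) only, which is W, so L
n=3: →2(L), so W
n=4: →2(L), so W
n=5: →4(W) only, which is W, so L
n=6: →5(L), so W
n=7: →6(W) only, which is W, so L
n=8: →7(L), so W
n=9: →8(W) only, which is W, so L
n=10: →5(L), so W
n=11: →10(W) only, which is W, so L
n=12: →11(L), so W
n=13: →12(W) only, which is W, so L
n=14: →7(L), so W
n=15: →14(W) only, which is W, so L
n=16: →15(L), so W
n=17: →16(W) only, which is W, so L
n=18: →9(L), so W
n=19: →18(W) only, which is W, so L
n=20: →19(L), so W
n=21: →20(W) only, which is W, so L
n=22: →11(L), so W
n=23: →22(W) only, which is W, so L
n=24: →23(L), so W
n=25: →24(W) only, which is W, so L
n=26: →13(L), so W
n=27: →26(W) only, which is W, so L
n=28: →27(L), so W
n=29: →28(W) only, which is W, so L
n=30: →15(L), so W
n=31: →30(W) only, which is W, so L
n=32: →31(L), so W
n=33: →32(W) only, which is W, so L
The losing starting values of n are exactly the entries labelled L in this table (17 of them).

0, 2, 5, 7, 9, 11, 13, 15, 17, 19, 21, 23, 25, 27, 29, 31, 33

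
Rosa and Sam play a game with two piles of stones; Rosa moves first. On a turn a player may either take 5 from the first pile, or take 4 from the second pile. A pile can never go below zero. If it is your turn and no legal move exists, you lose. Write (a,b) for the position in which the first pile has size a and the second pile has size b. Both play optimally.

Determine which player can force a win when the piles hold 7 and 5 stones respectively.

Positions with no move are L. A position that does have a move is losing for the player to move precisely when every available move leads to a winning position for the opponent. Fill in the labels:
No move ever increases a pile, so every position that can arise here has a ≤ 7 and b ≤ 5; it is enough to label the cells with 0 ≤ a ≤ 7 and 0 ≤ b ≤ 5.
Every move lowers a or b (never raises either), so fill the grid row by row in increasing a, and left to right within a row: each cell's successors are then already labelled.
      b=0  b=1  b=2  b=3  b=4  b=5
a=0:    L    L    L    L    W    W
a=1:    L    L    L    L    W    W
a=2:    L    L    L    L    W    W
a=3:    L    L    L    L    W    W
a=4:    L    L    L    L    W    W
a=5:    W    W    W    W    L    L
a=6:    W    W    W    W    L    L
a=7:    W    W    W    W    L    L
Cells with no legal move (terminal, hence L): (0,0), (0,1), (0,2), (0,3), (1,0), (1,1), (1,2), (1,3), (2,0), (2,1), (2,2), (2,3), (3,0), (3,1), (3,2), (3,3), (4,0), (4,1), (4,2), (4,3).
The remaining L cells, each justified by listing all of its moves:
(5,4): →(0,4)(W), (5,0)(W) — all W, so L
(5,5): →(0,5)(W), (5,1)(W) — all W, so L
(6,4): →(1,4)(W), (6,0)(W) — all W, so L
(6,5): →(1,5)(W), (6,1)(W) — all W, so L
(7,4): →(2,4)(W), (7,0)(W) — all W, so L
(7,5): →(2,5)(W), (7,1)(W) — all W, so L
Every other cell has at least one move into one of the L cells above, so it is W.
The starting position (7,5) is L: whatever Rosa does, the opponent receives a W position.

Sam wins.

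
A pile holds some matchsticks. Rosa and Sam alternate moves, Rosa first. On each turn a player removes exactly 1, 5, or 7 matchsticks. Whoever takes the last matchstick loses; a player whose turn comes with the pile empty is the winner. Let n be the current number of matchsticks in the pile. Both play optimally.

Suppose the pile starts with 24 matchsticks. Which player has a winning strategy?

Rosa wins.

Classify positions by backward induction: terminal positions (no move available) are W. From any other position, the mover wins iff some move reaches an L.
n=0: no move; the opponent has just taken the last matchstick and therefore loses → W
n=1: L (sole option 0(W) is W)
n=2: W (go to 1, an L position)
n=3: L (sole option 2(W) is W)
n=4: W (go to 3, an L position)
n=5: L (options 4(W), 0(W) are all W)
n=6: W (go to 5, an L position)
n=7: L (options 6(W), 2(W), 0(W) are all W)
n=8: W (go to 7, an L position)
n=9: L (options 8(W), 4(W), 2(W) are all W)
n=10: W (go to 9, an L position)
n=11: L (options 10(W), 6(W), 4(W) are all W)
n=12: W (go to 11, an L position)
n=13: L (options 12(W), 8(W), 6(W) are all W)
n=14: W (go to 13, an L position)
n=15: L (options 14(W), 10(W), 8(W) are all W)
n=16: W (go to 15, an L position)
n=17: L (options 16(W), 12(W), 10(W) are all W)
n=18: W (go to 17, an L position)
n=19: L (options 18(W), 14(W), 12(W) are all W)
n=20: W (go to 19, an L position)
n=21: L (options 20(W), 16(W), 14(W) are all W)
n=22: W (go to 21, an L position)
n=23: L (options 22(W), 18(W), 16(W) are all W)
n=24: W (go to 23, an L position)
The starting position 24 is W: Rosa should remove 1, leaving 23, handing over an L position.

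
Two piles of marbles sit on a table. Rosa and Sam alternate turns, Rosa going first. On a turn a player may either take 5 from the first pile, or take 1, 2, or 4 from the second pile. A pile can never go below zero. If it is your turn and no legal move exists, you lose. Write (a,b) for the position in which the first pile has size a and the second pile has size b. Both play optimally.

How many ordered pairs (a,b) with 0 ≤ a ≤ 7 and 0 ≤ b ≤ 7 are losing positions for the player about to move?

24

Label each position W (a win for the player to move) or L (a loss). A position with no legal move is L; any other position is W exactly when some move reaches an L, and L when every move reaches a W.
Every move lowers a or b (never raises either), so fill the grid row by row in increasing a, and left to right within a row: each cell's successors are then already labelled.
      b=0  b=1  b=2  b=3  b=4  b=5  b=6  b=7
a=0:    L    W    W    L    W    W    L    W
a=1:    L    W    W    L    W    W    L    W
a=2:    L    W    W    L    W    W    L    W
a=3:    L    W    W    L    W    W    L    W
a=4:    L    W    W    L    W    W    L    W
a=5:    W    L    W    W    L    W    W    L
a=6:    W    L    W    W    L    W    W    L
a=7:    W    L    W    W    L    W    W    L
Cells with no legal move (terminal, hence L): (0,0), (1,0), (2,0), (3,0), (4,0).
The remaining L cells, each justified by listing all of its moves:
(0,3): moves to (0,2)(W), (0,1)(W); every one is W ⇒ L
(0,6): moves to (0,5)(W), (0,4)(W), (0,2)(W); every one is W ⇒ L
(1,3): moves to (1,2)(W), (1,1)(W); every one is W ⇒ L
(1,6): moves to (1,5)(W), (1,4)(W), (1,2)(W); every one is W ⇒ L
(2,3): moves to (2,2)(W), (2,1)(W); every one is W ⇒ L
(2,6): moves to (2,5)(W), (2,4)(W), (2,2)(W); every one is W ⇒ L
(3,3): moves to (3,2)(W), (3,1)(W); every one is W ⇒ L
(3,6): moves to (3,5)(W), (3,4)(W), (3,2)(W); every one is W ⇒ L
(4,3): moves to (4,2)(W), (4,1)(W); every one is W ⇒ L
(4,6): moves to (4,5)(W), (4,4)(W), (4,2)(W); every one is W ⇒ L
(5,1): moves to (0,1)(W), (5,0)(W); every one is W ⇒ L
(5,4): moves to (0,4)(W), (5,3)(W), (5,2)(W), (5,0)(W); every one is W ⇒ L
(5,7): moves to (0,7)(W), (5,6)(W), (5,5)(W), (5,3)(W); every one is W ⇒ L
(6,1): moves to (1,1)(W), (6,0)(W); every one is W ⇒ L
(6,4): moves to (1,4)(W), (6,3)(W), (6,2)(W), (6,0)(W); every one is W ⇒ L
(6,7): moves to (1,7)(W), (6,6)(W), (6,5)(W), (6,3)(W); every one is W ⇒ L
(7,1): moves to (2,1)(W), (7,0)(W); every one is W ⇒ L
(7,4): moves to (2,4)(W), (7,3)(W), (7,2)(W), (7,0)(W); every one is W ⇒ L
(7,7): moves to (2,7)(W), (7,6)(W), (7,5)(W), (7,3)(W); every one is W ⇒ L
Every other cell has at least one move into one of the L cells above, so it is W.
L cells per row: a=0: 3, a=1: 3, a=2: 3, a=3: 3, a=4: 3, a=5: 3, a=6: 3, a=7: 3; total 24.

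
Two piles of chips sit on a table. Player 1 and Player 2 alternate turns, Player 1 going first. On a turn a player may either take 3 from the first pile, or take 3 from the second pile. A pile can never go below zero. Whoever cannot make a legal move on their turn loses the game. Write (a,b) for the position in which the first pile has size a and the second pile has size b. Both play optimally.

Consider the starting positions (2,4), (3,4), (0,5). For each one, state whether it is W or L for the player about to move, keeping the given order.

Compute win/loss labels from the base case upward. A position with no move is L. Any other position is W if it can reach an L in one move, else L.
No move ever increases a pile, so every position that can arise here has a ≤ 3 and b ≤ 5; it is enough to label the cells with 0 ≤ a ≤ 3 and 0 ≤ b ≤ 5.
Every move lowers a or b (never raises either), so fill the grid row by row in increasing a, and left to right within a row: each cell's successors are then already labelled.
      b=0  b=1  b=2  b=3  b=4  b=5
a=0:    L    L    L    W    W    W
a=1:    L    L    L    W    W    W
a=2:    L    L    L    W    W    W
a=3:    W    W    W    L    L    L
Cells with no legal move (terminal, hence L): (0,0), (0,1), (0,2), (1,0), (1,1), (1,2), (2,0), (2,1), (2,2).
The remaining L cells, each justified by listing all of its moves:
(3,3): →(0,3)(W), (3,0)(W) — all W, so L
(3,4): →(0,4)(W), (3,1)(W) — all W, so L
(3,5): →(0,5)(W), (3,2)(W) — all W, so L
Every other cell has at least one move into one of the L cells above, so it is W.
(2,4): the move to (2,1) reaches an L cell, so W
(3,4): one of the L cells justified above, so L
(0,5): the move to (0,2) reaches an L cell, so W

(2,4): W, (3,4): L, (0,5): W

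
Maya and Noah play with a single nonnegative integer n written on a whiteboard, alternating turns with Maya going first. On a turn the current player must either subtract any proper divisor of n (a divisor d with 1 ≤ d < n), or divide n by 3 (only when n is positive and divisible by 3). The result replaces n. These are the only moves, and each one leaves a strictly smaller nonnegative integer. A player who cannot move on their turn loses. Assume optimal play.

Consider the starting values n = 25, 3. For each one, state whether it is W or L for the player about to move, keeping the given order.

Classify positions by backward induction: terminal positions (no move available) are L. From any other position, the mover wins iff some move reaches an L.
n=0: no move → L
n=1: no move → L
n=2: →1(L), so W
n=3: →1(L), so W
n=4: →2(W), 3(W) — all W, so L
n=5: →4(L), so W
n=6: →4(L), so W
n=7: →6(W) only, which is W, so L
n=8: →4(L), so W
n=9: →3(W), 6(W), 8(W) — all W, so L
n=10: →9(L), so W
n=11: →10(W) only, which is W, so L
n=12: →4(L), so W
n=13: →12(W) only, which is W, so L
n=14: →7(L), so W
n=15: →5(W), 10(W), 12(W), 14(W) — all W, so L
n=16: →15(L), so W
n=17: →16(W) only, which is W, so L
n=18: →9(L), so W
n=19: →18(W) only, which is W, so L
n=20: →15(L), so W
n=21: →7(L), so W
n=22: →11(L), so W
n=23: →22(W) only, which is W, so L
n=24: →23(L), so W
n=25: →20(W), 24(W) — all W, so L

25: L, 3: W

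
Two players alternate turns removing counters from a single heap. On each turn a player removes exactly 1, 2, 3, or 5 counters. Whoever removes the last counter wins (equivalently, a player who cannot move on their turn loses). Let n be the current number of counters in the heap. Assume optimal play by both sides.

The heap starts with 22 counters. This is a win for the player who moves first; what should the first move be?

Remove 2, leaving 20.

Use the standard recursion: the mover loses at a terminal position; elsewhere, the mover wins exactly when some move hands the opponent an L position.
n=0: no move → L
n=1: can move to 0, which is L ⇒ W
n=2: can move to 0, which is L ⇒ W
n=3: can move to 0, which is L ⇒ W
n=4: moves to 3(W), 2(W), 1(W); every one is W ⇒ L
n=5: can move to 4, which is L ⇒ W
n=6: can move to 4, which is L ⇒ W
n=7: can move to 4, which is L ⇒ W
n=8: moves to 7(W), 6(W), 5(W), 3(W); every one is W ⇒ L
n=9: can move to 8, which is L ⇒ W
n=10: can move to 8, which is L ⇒ W
n=11: can move to 8, which is L ⇒ W
n=12: moves to 11(W), 10(W), 9(W), 7(W); every one is W ⇒ L
n=13: can move to 12, which is L ⇒ W
n=14: can move to 12, which is L ⇒ W
n=15: can move to 12, which is L ⇒ W
n=16: moves to 15(W), 14(W), 13(W), 11(W); every one is W ⇒ L
n=17: can move to 16, which is L ⇒ W
n=18: can move to 16, which is L ⇒ W
n=19: can move to 16, which is L ⇒ W
n=20: moves to 19(W), 18(W), 17(W), 15(W); every one is W ⇒ L
n=21: can move to 20, which is L ⇒ W
n=22: can move to 20, which is L ⇒ W
From 22, the L positions reachable in one move are: 20.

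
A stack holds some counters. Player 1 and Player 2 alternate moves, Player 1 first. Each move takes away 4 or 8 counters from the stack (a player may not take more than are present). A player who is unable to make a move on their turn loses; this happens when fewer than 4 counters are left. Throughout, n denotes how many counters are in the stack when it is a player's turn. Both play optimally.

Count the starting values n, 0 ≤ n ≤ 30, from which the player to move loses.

12

Positions with no move are L. A position that does have a move is losing for the player to move precisely when every available move leads to a winning position for the opponent. Fill in the labels:
n=0: no move → L
n=1: no move → L
n=2: no move → L
n=3: no move → L
n=4: →0(L), so W
n=5: →1(L), so W
n=6: →2(L), so W
n=7: →3(L), so W
n=8: →0(L), so W
n=9: →1(L), so W
n=10: →2(L), so W
n=11: →3(L), so W
n=12: →8(W), 4(W) — all W, so L
n=13: →9(W), 5(W) — all W, so L
n=14: →10(W), 6(W) — all W, so L
n=15: →11(W), 7(W) — all W, so L
n=16: →12(L), so W
n=17: →13(L), so W
n=18: →14(L), so W
n=19: →15(L), so W
n=20: →12(L), so W
n=21: →13(L), so W
n=22: →14(L), so W
n=23: →15(L), so W
n=24: →20(W), 16(W) — all W, so L
n=25: →21(W), 17(W) — all W, so L
n=26: →22(W), 18(W) — all W, so L
n=27: →23(W), 19(W) — all W, so L
n=28: →24(L), so W
n=29: →25(L), so W
n=30: →26(L), so W
L entries with 0 ≤ n ≤ 30: n = 0, 1, 2, 3, 12, 13, 14, 15, 24, 25, 26, 27; that makes 12.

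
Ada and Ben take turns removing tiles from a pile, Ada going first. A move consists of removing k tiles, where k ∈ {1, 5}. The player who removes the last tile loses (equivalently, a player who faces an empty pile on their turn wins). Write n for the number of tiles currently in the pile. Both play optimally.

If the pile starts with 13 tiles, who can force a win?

Label each position W (a win for the player to move) or L (a loss). A position with no legal move is W; any other position is W exactly when some move reaches an L, and L when every move reaches a W.
n=0: no move; the opponent has just taken the last tile and therefore loses → W
n=1: the only move is to 0(W), a W ⇒ L
n=2: can move to 1, which is L ⇒ W
n=3: the only move is to 2(W), a W ⇒ L
n=4: can move to 3, which is L ⇒ W
n=5: moves to 4(W), 0(W); every one is W ⇒ L
n=6: can move to 5, which is L ⇒ W
n=7: moves to 6(W), 2(W); every one is W ⇒ L
n=8: can move to 7, which is L ⇒ W
n=9: moves to 8(W), 4(W); every one is W ⇒ L
n=10: can move to 9, which is L ⇒ W
n=11: moves to 10(W), 6(W); every one is W ⇒ L
n=12: can move to 11, which is L ⇒ W
n=13: moves to 12(W), 8(W); every one is W ⇒ L
The starting position 13 is L: whatever Ada does, the opponent receives a W position.

Ben wins.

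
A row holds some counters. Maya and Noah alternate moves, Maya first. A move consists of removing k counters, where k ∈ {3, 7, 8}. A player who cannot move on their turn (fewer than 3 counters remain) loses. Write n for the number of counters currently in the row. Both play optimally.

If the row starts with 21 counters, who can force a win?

Build the W/L table. Terminal = L. A non-terminal position is W if it has a move to some L; otherwise it is L.
n=0: no move → L
n=1: no move → L
n=2: no move → L
n=3: can move to 0, which is L ⇒ W
n=4: can move to 1, which is L ⇒ W
n=5: can move to 2, which is L ⇒ W
n=6: the only move is to 3(W), a W ⇒ L
n=7: can move to 0, which is L ⇒ W
n=8: can move to 1, which is L ⇒ W
n=9: can move to 6, which is L ⇒ W
n=10: can move to 2, which is L ⇒ W
n=11: moves to 8(W), 4(W), 3(W); every one is W ⇒ L
n=12: moves to 9(W), 5(W), 4(W); every one is W ⇒ L
n=13: can move to 6, which is L ⇒ W
n=14: can move to 11, which is L ⇒ W
n=15: can move to 12, which is L ⇒ W
n=16: moves to 13(W), 9(W), 8(W); every one is W ⇒ L
n=17: moves to 14(W), 10(W), 9(W); every one is W ⇒ L
n=18: can move to 11, which is L ⇒ W
n=19: can move to 16, which is L ⇒ W
n=20: can move to 17, which is L ⇒ W
n=21: moves to 18(W), 14(W), 13(W); every one is W ⇒ L
Every move from 21 reaches a W position, so the mover loses.

Noah wins.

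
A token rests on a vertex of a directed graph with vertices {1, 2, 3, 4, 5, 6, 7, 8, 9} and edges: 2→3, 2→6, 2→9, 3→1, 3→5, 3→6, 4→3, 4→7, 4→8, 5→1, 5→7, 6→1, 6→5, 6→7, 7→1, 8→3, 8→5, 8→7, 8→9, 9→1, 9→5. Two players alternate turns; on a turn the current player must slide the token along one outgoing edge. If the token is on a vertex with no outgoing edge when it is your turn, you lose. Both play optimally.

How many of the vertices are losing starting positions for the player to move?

Compute win/loss labels from the base case upward. A position with no move is L. Any other position is W if it can reach an L in one move, else L.
Every edge goes from a vertex to one that appears earlier in the order 1, 7, 5, 6, 9, 3, 2, 8, 4, so processing vertices in that order labels each vertex after all of its successors.
1: no outgoing edge → L
7: reaches L-position 1 → W
5: reaches L-position 1 → W
6: reaches L-position 1 → W
9: reaches L-position 1 → W
3: reaches L-position 1 → W
2: only reaches 3(W), 9(W), 6(W), all W → L
8: only reaches 3(W), 9(W), 5(W), 7(W), all W → L
4: reaches L-position 8 → W
The L vertices are 1, 2, 8; that is 3 in all.

3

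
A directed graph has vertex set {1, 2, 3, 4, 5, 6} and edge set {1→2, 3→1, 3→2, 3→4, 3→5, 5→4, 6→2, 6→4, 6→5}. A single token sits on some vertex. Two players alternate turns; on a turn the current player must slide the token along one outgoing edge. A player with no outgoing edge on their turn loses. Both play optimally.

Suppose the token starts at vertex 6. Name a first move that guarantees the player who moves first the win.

Work bottom-up. With no move the player to move loses. Otherwise the position is W if at least one move leads to an L position for the opponent, and L if every move leads to a W.
Every edge goes from a vertex to one that appears earlier in the order 2, 4, 1, 5, 3, 6, so processing vertices in that order labels each vertex after all of its successors.
2: no outgoing edge → L
4: no outgoing edge → L
1: can move to 2, which is L ⇒ W
5: can move to 4, which is L ⇒ W
3: can move to 4, which is L ⇒ W
6: can move to 4, which is L ⇒ W
From 6, the L positions reachable in one move are: 4, 2. Any move reaching one of these is winning.

Move to 4.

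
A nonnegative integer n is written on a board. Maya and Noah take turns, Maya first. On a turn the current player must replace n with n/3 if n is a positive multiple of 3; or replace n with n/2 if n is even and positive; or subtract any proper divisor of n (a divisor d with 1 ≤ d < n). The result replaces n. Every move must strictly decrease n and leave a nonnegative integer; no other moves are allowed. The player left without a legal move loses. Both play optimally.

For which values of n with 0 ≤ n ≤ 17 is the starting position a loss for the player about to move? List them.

Work bottom-up. With no move the player to move loses. Otherwise the position is W if at least one move leads to an L position for the opponent, and L if every move leads to a W.
n=0: no move → L
n=1: no move → L
n=2: can move to 1, which is L ⇒ W
n=3: can move to 1, which is L ⇒ W
n=4: moves to 2(W), 3(W); every one is W ⇒ L
n=5: can move to 4, which is L ⇒ W
n=6: can move to 4, which is L ⇒ W
n=7: the only move is to 6(W), a W ⇒ L
n=8: can move to 4, which is L ⇒ W
n=9: moves to 3(W), 6(W), 8(W); every one is W ⇒ L
n=10: can move to 9, which is L ⇒ W
n=11: the only move is to 10(W), a W ⇒ L
n=12: can move to 4, which is L ⇒ W
n=13: the only move is to 12(W), a W ⇒ L
n=14: can move to 7, which is L ⇒ W
n=15: moves to 5(W), 10(W), 12(W), 14(W); every one is W ⇒ L
n=16: can move to 15, which is L ⇒ W
n=17: the only move is to 16(W), a W ⇒ L
The losing starting values of n are exactly the entries labelled L in this table (9 of them).

0, 1, 4, 7, 9, 11, 13, 15, 17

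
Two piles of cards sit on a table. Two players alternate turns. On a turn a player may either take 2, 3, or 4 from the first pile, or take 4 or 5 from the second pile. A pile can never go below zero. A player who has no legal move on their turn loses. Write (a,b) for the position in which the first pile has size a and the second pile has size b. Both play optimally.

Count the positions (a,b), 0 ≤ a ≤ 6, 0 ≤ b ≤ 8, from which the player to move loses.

22

Work bottom-up. With no move the player to move loses. Otherwise the position is W if at least one move leads to an L position for the opponent, and L if every move leads to a W.
Every move lowers a or b (never raises either), so fill the grid row by row in increasing a, and left to right within a row: each cell's successors are then already labelled.
      b=0  b=1  b=2  b=3  b=4  b=5  b=6  b=7  b=8
a=0:    L    L    L    L    W    W    W    W    W
a=1:    L    L    L    L    W    W    W    W    W
a=2:    W    W    W    W    L    L    L    L    W
a=3:    W    W    W    W    L    L    L    L    W
a=4:    W    W    W    W    W    W    W    W    L
a=5:    W    W    W    W    W    W    W    W    L
a=6:    L    L    L    L    W    W    W    W    W
Cells with no legal move (terminal, hence L): (0,0), (0,1), (0,2), (0,3), (1,0), (1,1), (1,2), (1,3).
The remaining L cells, each justified by listing all of its moves:
(2,4): L (options (0,4)(W), (2,0)(W) are all W)
(2,5): L (options (0,5)(W), (2,1)(W), (2,0)(W) are all W)
(2,6): L (options (0,6)(W), (2,2)(W), (2,1)(W) are all W)
(2,7): L (options (0,7)(W), (2,3)(W), (2,2)(W) are all W)
(3,4): L (options (1,4)(W), (0,4)(W), (3,0)(W) are all W)
(3,5): L (options (1,5)(W), (0,5)(W), (3,1)(W), (3,0)(W) are all W)
(3,6): L (options (1,6)(W), (0,6)(W), (3,2)(W), (3,1)(W) are all W)
(3,7): L (options (1,7)(W), (0,7)(W), (3,3)(W), (3,2)(W) are all W)
(4,8): L (options (2,8)(W), (1,8)(W), (0,8)(W), (4,4)(W), (4,3)(W) are all W)
(5,8): L (options (3,8)(W), (2,8)(W), (1,8)(W), (5,4)(W), (5,3)(W) are all W)
(6,0): L (options (4,0)(W), (3,0)(W), (2,0)(W) are all W)
(6,1): L (options (4,1)(W), (3,1)(W), (2,1)(W) are all W)
(6,2): L (options (4,2)(W), (3,2)(W), (2,2)(W) are all W)
(6,3): L (options (4,3)(W), (3,3)(W), (2,3)(W) are all W)
Every other cell has at least one move into one of the L cells above, so it is W.
L cells per row: a=0: 4, a=1: 4, a=2: 4, a=3: 4, a=4: 1, a=5: 1, a=6: 4; total 22.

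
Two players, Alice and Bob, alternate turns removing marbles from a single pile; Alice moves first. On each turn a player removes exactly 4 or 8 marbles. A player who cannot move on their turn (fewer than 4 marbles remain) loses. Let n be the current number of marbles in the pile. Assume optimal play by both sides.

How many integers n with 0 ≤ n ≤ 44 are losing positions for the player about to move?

16

Build the W/L table. Terminal = L. A non-terminal position is W if it has a move to some L; otherwise it is L.
n=0: no move → L
n=1: no move → L
n=2: no move → L
n=3: no move → L
n=4: →0(L), so W
n=5: →1(L), so W
n=6: →2(L), so W
n=7: →3(L), so W
n=8: →0(L), so W
n=9: →1(L), so W
n=10: →2(L), so W
n=11: →3(L), so W
n=12: →8(W), 4(W) — all W, so L
n=13: →9(W), 5(W) — all W, so L
n=14: →10(W), 6(W) — all W, so L
n=15: →11(W), 7(W) — all W, so L
n=16: →12(L), so W
n=17: →13(L), so W
n=18: →14(L), so W
n=19: →15(L), so W
n=20: →12(L), so W
n=21: →13(L), so W
n=22: →14(L), so W
n=23: →15(L), so W
n=24: →20(W), 16(W) — all W, so L
n=25: →21(W), 17(W) — all W, so L
n=26: →22(W), 18(W) — all W, so L
n=27: →23(W), 19(W) — all W, so L
n=28: →24(L), so W
n=29: →25(L), so W
n=30: →26(L), so W
n=31: →27(L), so W
n=32: →24(L), so W
n=33: →25(L), so W
n=34: →26(L), so W
n=35: →27(L), so W
n=36: →32(W), 28(W) — all W, so L
n=37: →33(W), 29(W) — all W, so L
n=38: →34(W), 30(W) — all W, so L
n=39: →35(W), 31(W) — all W, so L
n=40: →36(L), so W
n=41: →37(L), so W
n=42: →38(L), so W
n=43: →39(L), so W
n=44: →36(L), so W
L entries with 0 ≤ n ≤ 44: n = 0, 1, 2, 3, 12, 13, 14, 15, 24, 25, 26, 27, 36, 37, 38, 39; that makes 16.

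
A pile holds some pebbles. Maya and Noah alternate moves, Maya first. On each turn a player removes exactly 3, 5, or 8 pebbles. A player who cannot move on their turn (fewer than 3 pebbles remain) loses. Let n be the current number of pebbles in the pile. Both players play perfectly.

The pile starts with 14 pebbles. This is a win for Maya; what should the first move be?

Label each position W (a win for the player to move) or L (a loss). A position with no legal move is L; any other position is W exactly when some move reaches an L, and L when every move reaches a W.
n=0: no move → L
n=1: no move → L
n=2: no move → L
n=3: reaches L-position 0 → W
n=4: reaches L-position 1 → W
n=5: reaches L-position 2 → W
n=6: reaches L-position 1 → W
n=7: reaches L-position 2 → W
n=8: reaches L-position 0 → W
n=9: reaches L-position 1 → W
n=10: reaches L-position 2 → W
n=11: only reaches 8(W), 6(W), 3(W), all W → L
n=12: only reaches 9(W), 7(W), 4(W), all W → L
n=13: only reaches 10(W), 8(W), 5(W), all W → L
n=14: reaches L-position 11 → W
From 14, the L positions reachable in one move are: 11.

Remove 3, leaving 11.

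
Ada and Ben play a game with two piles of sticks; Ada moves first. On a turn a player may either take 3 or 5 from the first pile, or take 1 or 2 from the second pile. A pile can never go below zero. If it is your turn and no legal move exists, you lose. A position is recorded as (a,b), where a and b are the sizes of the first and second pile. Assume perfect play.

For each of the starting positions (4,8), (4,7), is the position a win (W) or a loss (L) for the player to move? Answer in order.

(4,8): W, (4,7): L

Build the W/L table. Terminal = L. A non-terminal position is W if it has a move to some L; otherwise it is L.
No move ever increases a pile, so every position that can arise here has a ≤ 4 and b ≤ 8; it is enough to label the cells with 0 ≤ a ≤ 4 and 0 ≤ b ≤ 8.
Every move lowers a or b (never raises either), so fill the grid row by row in increasing a, and left to right within a row: each cell's successors are then already labelled.
      b=0  b=1  b=2  b=3  b=4  b=5  b=6  b=7  b=8
a=0:    L    W    W    L    W    W    L    W    W
a=1:    L    W    W    L    W    W    L    W    W
a=2:    L    W    W    L    W    W    L    W    W
a=3:    W    L    W    W    L    W    W    L    W
a=4:    W    L    W    W    L    W    W    L    W
Cells with no legal move (terminal, hence L): (0,0), (1,0), (2,0).
The remaining L cells, each justified by listing all of its moves:
(0,3): moves to (0,2)(W), (0,1)(W); every one is W ⇒ L
(0,6): moves to (0,5)(W), (0,4)(W); every one is W ⇒ L
(1,3): moves to (1,2)(W), (1,1)(W); every one is W ⇒ L
(1,6): moves to (1,5)(W), (1,4)(W); every one is W ⇒ L
(2,3): moves to (2,2)(W), (2,1)(W); every one is W ⇒ L
(2,6): moves to (2,5)(W), (2,4)(W); every one is W ⇒ L
(3,1): moves to (0,1)(W), (3,0)(W); every one is W ⇒ L
(3,4): moves to (0,4)(W), (3,3)(W), (3,2)(W); every one is W ⇒ L
(3,7): moves to (0,7)(W), (3,6)(W), (3,5)(W); every one is W ⇒ L
(4,1): moves to (1,1)(W), (4,0)(W); every one is W ⇒ L
(4,4): moves to (1,4)(W), (4,3)(W), (4,2)(W); every one is W ⇒ L
(4,7): moves to (1,7)(W), (4,6)(W), (4,5)(W); every one is W ⇒ L
Every other cell has at least one move into one of the L cells above, so it is W.
(4,8): the move to (4,7) reaches an L cell, so W
(4,7): one of the L cells justified above, so L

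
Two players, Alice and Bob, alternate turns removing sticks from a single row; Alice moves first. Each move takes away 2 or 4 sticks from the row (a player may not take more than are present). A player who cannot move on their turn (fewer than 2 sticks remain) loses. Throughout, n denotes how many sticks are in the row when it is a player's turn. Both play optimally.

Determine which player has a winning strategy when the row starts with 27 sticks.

Alice wins.

Label each position W (a win for the player to move) or L (a loss). A position with no legal move is L; any other position is W exactly when some move reaches an L, and L when every move reaches a W.
n=0: no move → L
n=1: no move → L
n=2: W (go to 0, an L position)
n=3: W (go to 1, an L position)
n=4: W (go to 0, an L position)
n=5: W (go to 1, an L position)
n=6: L (options 4(W), 2(W) are all W)
n=7: L (options 5(W), 3(W) are all W)
n=8: W (go to 6, an L position)
n=9: W (go to 7, an L position)
n=10: W (go to 6, an L position)
n=11: W (go to 7, an L position)
n=12: L (options 10(W), 8(W) are all W)
n=13: L (options 11(W), 9(W) are all W)
n=14: W (go to 12, an L position)
n=15: W (go to 13, an L position)
n=16: W (go to 12, an L position)
n=17: W (go to 13, an L position)
n=18: L (options 16(W), 14(W) are all W)
n=19: L (options 17(W), 15(W) are all W)
n=20: W (go to 18, an L position)
n=21: W (go to 19, an L position)
n=22: W (go to 18, an L position)
n=23: W (go to 19, an L position)
n=24: L (options 22(W), 20(W) are all W)
n=25: L (options 23(W), 21(W) are all W)
n=26: W (go to 24, an L position)
n=27: W (go to 25, an L position)
From 27 Alice can remove 2, leaving 25, reaching an L position.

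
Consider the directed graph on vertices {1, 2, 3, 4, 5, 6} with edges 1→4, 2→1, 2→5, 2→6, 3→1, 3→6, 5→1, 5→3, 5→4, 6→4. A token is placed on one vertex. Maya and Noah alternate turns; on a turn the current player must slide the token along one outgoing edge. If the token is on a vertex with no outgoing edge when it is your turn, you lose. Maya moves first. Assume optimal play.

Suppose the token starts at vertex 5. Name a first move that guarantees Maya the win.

Work bottom-up. With no move the player to move loses. Otherwise the position is W if at least one move leads to an L position for the opponent, and L if every move leads to a W.
Every edge goes from a vertex to one that appears earlier in the order 4, 1, 6, 3, 5, 2, so processing vertices in that order labels each vertex after all of its successors.
4: no outgoing edge → L
1: can move to 4, which is L ⇒ W
6: can move to 4, which is L ⇒ W
3: moves to 6(W), 1(W); every one is W ⇒ L
5: can move to 3, which is L ⇒ W
2: moves to 5(W), 6(W), 1(W); every one is W ⇒ L
From 5, the L positions reachable in one move are: 3, 4. Any move reaching one of these is winning.

Move to 3.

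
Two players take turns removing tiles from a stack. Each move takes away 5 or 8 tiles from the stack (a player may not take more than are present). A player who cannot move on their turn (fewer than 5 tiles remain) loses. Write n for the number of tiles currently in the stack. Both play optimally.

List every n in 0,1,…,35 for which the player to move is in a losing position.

Compute win/loss labels from the base case upward. A position with no move is L. Any other position is W if it can reach an L in one move, else L.
n=0: no move → L
n=1: no move → L
n=2: no move → L
n=3: no move → L
n=4: no move → L
n=5: W (go to 0, an L position)
n=6: W (go to 1, an L position)
n=7: W (go to 2, an L position)
n=8: W (go to 3, an L position)
n=9: W (go to 4, an L position)
n=10: W (go to 2, an L position)
n=11: W (go to 3, an L position)
n=12: W (go to 4, an L position)
n=13: L (options 8(W), 5(W) are all W)
n=14: L (options 9(W), 6(W) are all W)
n=15: L (options 10(W), 7(W) are all W)
n=16: L (options 11(W), 8(W) are all W)
n=17: L (options 12(W), 9(W) are all W)
n=18: W (go to 13, an L position)
n=19: W (go to 14, an L position)
n=20: W (go to 15, an L position)
n=21: W (go to 16, an L position)
n=22: W (go to 17, an L position)
n=23: W (go to 15, an L position)
n=24: W (go to 16, an L position)
n=25: W (go to 17, an L position)
n=26: L (options 21(W), 18(W) are all W)
n=27: L (options 22(W), 19(W) are all W)
n=28: L (options 23(W), 20(W) are all W)
n=29: L (options 24(W), 21(W) are all W)
n=30: L (options 25(W), 22(W) are all W)
n=31: W (go to 26, an L position)
n=32: W (go to 27, an L position)
n=33: W (go to 28, an L position)
n=34: W (go to 29, an L position)
n=35: W (go to 30, an L position)
Reading off the rows marked L gives the requested list; there are 15 such values of n.

0, 1, 2, 3, 4, 13, 14, 15, 16, 17, 26, 27, 28, 29, 30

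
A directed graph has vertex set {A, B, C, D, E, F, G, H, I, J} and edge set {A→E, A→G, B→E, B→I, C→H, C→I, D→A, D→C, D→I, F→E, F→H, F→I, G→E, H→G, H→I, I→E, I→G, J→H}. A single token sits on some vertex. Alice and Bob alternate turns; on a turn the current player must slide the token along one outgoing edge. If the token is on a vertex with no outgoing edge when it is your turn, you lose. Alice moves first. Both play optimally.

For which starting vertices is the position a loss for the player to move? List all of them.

Work bottom-up. With no move the player to move loses. Otherwise the position is W if at least one move leads to an L position for the opponent, and L if every move leads to a W.
Every edge goes from a vertex to one that appears earlier in the order E, G, I, H, F, C, J, A, B, D, so processing vertices in that order labels each vertex after all of its successors.
E: no outgoing edge → L
G: →E(L), so W
I: →E(L), so W
H: →I(W), G(W) — all W, so L
F: →H(L), so W
C: →H(L), so W
J: →H(L), so W
A: →E(L), so W
B: →E(L), so W
D: →A(W), C(W), I(W) — all W, so L
Reading off the rows marked L gives the requested list; there are 3 such vertices.

D, E, H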